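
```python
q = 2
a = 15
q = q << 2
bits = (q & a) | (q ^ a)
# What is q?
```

Trace (tracking q):
q = 2  # -> q = 2
a = 15  # -> a = 15
q = q << 2  # -> q = 8
bits = q & a | q ^ a  # -> bits = 15

Answer: 8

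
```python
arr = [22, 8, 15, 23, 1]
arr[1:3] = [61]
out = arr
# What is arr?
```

Answer: [22, 61, 23, 1]

Derivation:
Trace (tracking arr):
arr = [22, 8, 15, 23, 1]  # -> arr = [22, 8, 15, 23, 1]
arr[1:3] = [61]  # -> arr = [22, 61, 23, 1]
out = arr  # -> out = [22, 61, 23, 1]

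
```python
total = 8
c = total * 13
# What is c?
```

Answer: 104

Derivation:
Trace (tracking c):
total = 8  # -> total = 8
c = total * 13  # -> c = 104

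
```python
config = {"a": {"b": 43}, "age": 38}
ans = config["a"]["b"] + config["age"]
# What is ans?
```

Answer: 81

Derivation:
Trace (tracking ans):
config = {'a': {'b': 43}, 'age': 38}  # -> config = {'a': {'b': 43}, 'age': 38}
ans = config['a']['b'] + config['age']  # -> ans = 81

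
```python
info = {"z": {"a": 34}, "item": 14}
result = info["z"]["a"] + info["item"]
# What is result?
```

Trace (tracking result):
info = {'z': {'a': 34}, 'item': 14}  # -> info = {'z': {'a': 34}, 'item': 14}
result = info['z']['a'] + info['item']  # -> result = 48

Answer: 48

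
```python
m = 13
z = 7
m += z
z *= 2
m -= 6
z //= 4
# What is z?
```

Trace (tracking z):
m = 13  # -> m = 13
z = 7  # -> z = 7
m += z  # -> m = 20
z *= 2  # -> z = 14
m -= 6  # -> m = 14
z //= 4  # -> z = 3

Answer: 3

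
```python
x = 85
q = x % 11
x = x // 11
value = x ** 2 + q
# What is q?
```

Answer: 8

Derivation:
Trace (tracking q):
x = 85  # -> x = 85
q = x % 11  # -> q = 8
x = x // 11  # -> x = 7
value = x ** 2 + q  # -> value = 57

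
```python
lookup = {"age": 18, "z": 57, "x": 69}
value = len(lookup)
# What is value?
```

Answer: 3

Derivation:
Trace (tracking value):
lookup = {'age': 18, 'z': 57, 'x': 69}  # -> lookup = {'age': 18, 'z': 57, 'x': 69}
value = len(lookup)  # -> value = 3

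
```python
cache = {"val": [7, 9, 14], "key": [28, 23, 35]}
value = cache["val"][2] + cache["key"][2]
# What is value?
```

Trace (tracking value):
cache = {'val': [7, 9, 14], 'key': [28, 23, 35]}  # -> cache = {'val': [7, 9, 14], 'key': [28, 23, 35]}
value = cache['val'][2] + cache['key'][2]  # -> value = 49

Answer: 49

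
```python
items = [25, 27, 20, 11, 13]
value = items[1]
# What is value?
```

Answer: 27

Derivation:
Trace (tracking value):
items = [25, 27, 20, 11, 13]  # -> items = [25, 27, 20, 11, 13]
value = items[1]  # -> value = 27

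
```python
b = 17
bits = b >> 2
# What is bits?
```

Answer: 4

Derivation:
Trace (tracking bits):
b = 17  # -> b = 17
bits = b >> 2  # -> bits = 4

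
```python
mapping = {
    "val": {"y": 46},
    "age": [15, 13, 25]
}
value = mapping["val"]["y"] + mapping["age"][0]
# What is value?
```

Trace (tracking value):
mapping = {'val': {'y': 46}, 'age': [15, 13, 25]}  # -> mapping = {'val': {'y': 46}, 'age': [15, 13, 25]}
value = mapping['val']['y'] + mapping['age'][0]  # -> value = 61

Answer: 61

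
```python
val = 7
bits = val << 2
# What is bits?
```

Answer: 28

Derivation:
Trace (tracking bits):
val = 7  # -> val = 7
bits = val << 2  # -> bits = 28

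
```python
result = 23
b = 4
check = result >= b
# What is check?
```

Trace (tracking check):
result = 23  # -> result = 23
b = 4  # -> b = 4
check = result >= b  # -> check = True

Answer: True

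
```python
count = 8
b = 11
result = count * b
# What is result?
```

Trace (tracking result):
count = 8  # -> count = 8
b = 11  # -> b = 11
result = count * b  # -> result = 88

Answer: 88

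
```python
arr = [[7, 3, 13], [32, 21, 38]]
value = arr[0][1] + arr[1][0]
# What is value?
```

Answer: 35

Derivation:
Trace (tracking value):
arr = [[7, 3, 13], [32, 21, 38]]  # -> arr = [[7, 3, 13], [32, 21, 38]]
value = arr[0][1] + arr[1][0]  # -> value = 35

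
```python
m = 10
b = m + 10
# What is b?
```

Trace (tracking b):
m = 10  # -> m = 10
b = m + 10  # -> b = 20

Answer: 20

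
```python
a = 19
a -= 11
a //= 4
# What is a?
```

Answer: 2

Derivation:
Trace (tracking a):
a = 19  # -> a = 19
a -= 11  # -> a = 8
a //= 4  # -> a = 2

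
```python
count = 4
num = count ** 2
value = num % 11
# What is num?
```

Trace (tracking num):
count = 4  # -> count = 4
num = count ** 2  # -> num = 16
value = num % 11  # -> value = 5

Answer: 16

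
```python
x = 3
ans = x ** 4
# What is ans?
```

Answer: 81

Derivation:
Trace (tracking ans):
x = 3  # -> x = 3
ans = x ** 4  # -> ans = 81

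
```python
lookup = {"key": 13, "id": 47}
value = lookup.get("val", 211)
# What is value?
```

Answer: 211

Derivation:
Trace (tracking value):
lookup = {'key': 13, 'id': 47}  # -> lookup = {'key': 13, 'id': 47}
value = lookup.get('val', 211)  # -> value = 211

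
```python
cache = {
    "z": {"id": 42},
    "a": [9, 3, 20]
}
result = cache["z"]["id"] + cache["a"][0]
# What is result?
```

Trace (tracking result):
cache = {'z': {'id': 42}, 'a': [9, 3, 20]}  # -> cache = {'z': {'id': 42}, 'a': [9, 3, 20]}
result = cache['z']['id'] + cache['a'][0]  # -> result = 51

Answer: 51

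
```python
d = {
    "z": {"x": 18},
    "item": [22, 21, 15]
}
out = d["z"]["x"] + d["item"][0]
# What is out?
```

Answer: 40

Derivation:
Trace (tracking out):
d = {'z': {'x': 18}, 'item': [22, 21, 15]}  # -> d = {'z': {'x': 18}, 'item': [22, 21, 15]}
out = d['z']['x'] + d['item'][0]  # -> out = 40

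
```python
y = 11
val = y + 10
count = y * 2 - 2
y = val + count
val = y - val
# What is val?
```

Trace (tracking val):
y = 11  # -> y = 11
val = y + 10  # -> val = 21
count = y * 2 - 2  # -> count = 20
y = val + count  # -> y = 41
val = y - val  # -> val = 20

Answer: 20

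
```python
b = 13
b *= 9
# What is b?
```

Trace (tracking b):
b = 13  # -> b = 13
b *= 9  # -> b = 117

Answer: 117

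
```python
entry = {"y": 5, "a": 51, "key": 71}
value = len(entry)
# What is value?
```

Trace (tracking value):
entry = {'y': 5, 'a': 51, 'key': 71}  # -> entry = {'y': 5, 'a': 51, 'key': 71}
value = len(entry)  # -> value = 3

Answer: 3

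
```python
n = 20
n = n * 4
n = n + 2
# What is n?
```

Trace (tracking n):
n = 20  # -> n = 20
n = n * 4  # -> n = 80
n = n + 2  # -> n = 82

Answer: 82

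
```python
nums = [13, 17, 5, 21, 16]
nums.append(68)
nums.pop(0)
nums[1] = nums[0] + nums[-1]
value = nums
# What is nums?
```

Trace (tracking nums):
nums = [13, 17, 5, 21, 16]  # -> nums = [13, 17, 5, 21, 16]
nums.append(68)  # -> nums = [13, 17, 5, 21, 16, 68]
nums.pop(0)  # -> nums = [17, 5, 21, 16, 68]
nums[1] = nums[0] + nums[-1]  # -> nums = [17, 85, 21, 16, 68]
value = nums  # -> value = [17, 85, 21, 16, 68]

Answer: [17, 85, 21, 16, 68]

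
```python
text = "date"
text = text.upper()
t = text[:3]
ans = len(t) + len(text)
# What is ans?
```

Answer: 7

Derivation:
Trace (tracking ans):
text = 'date'  # -> text = 'date'
text = text.upper()  # -> text = 'DATE'
t = text[:3]  # -> t = 'DAT'
ans = len(t) + len(text)  # -> ans = 7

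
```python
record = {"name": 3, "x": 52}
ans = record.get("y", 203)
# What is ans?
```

Answer: 203

Derivation:
Trace (tracking ans):
record = {'name': 3, 'x': 52}  # -> record = {'name': 3, 'x': 52}
ans = record.get('y', 203)  # -> ans = 203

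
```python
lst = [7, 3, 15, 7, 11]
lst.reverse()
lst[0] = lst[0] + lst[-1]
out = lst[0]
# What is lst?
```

Answer: [18, 7, 15, 3, 7]

Derivation:
Trace (tracking lst):
lst = [7, 3, 15, 7, 11]  # -> lst = [7, 3, 15, 7, 11]
lst.reverse()  # -> lst = [11, 7, 15, 3, 7]
lst[0] = lst[0] + lst[-1]  # -> lst = [18, 7, 15, 3, 7]
out = lst[0]  # -> out = 18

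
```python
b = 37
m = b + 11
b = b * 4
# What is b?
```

Answer: 148

Derivation:
Trace (tracking b):
b = 37  # -> b = 37
m = b + 11  # -> m = 48
b = b * 4  # -> b = 148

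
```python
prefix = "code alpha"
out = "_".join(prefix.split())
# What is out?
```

Answer: 'code_alpha'

Derivation:
Trace (tracking out):
prefix = 'code alpha'  # -> prefix = 'code alpha'
out = '_'.join(prefix.split())  # -> out = 'code_alpha'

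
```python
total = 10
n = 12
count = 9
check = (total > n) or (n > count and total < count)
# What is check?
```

Trace (tracking check):
total = 10  # -> total = 10
n = 12  # -> n = 12
count = 9  # -> count = 9
check = total > n or (n > count and total < count)  # -> check = False

Answer: False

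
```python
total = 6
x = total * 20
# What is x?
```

Trace (tracking x):
total = 6  # -> total = 6
x = total * 20  # -> x = 120

Answer: 120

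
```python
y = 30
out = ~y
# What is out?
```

Answer: -31

Derivation:
Trace (tracking out):
y = 30  # -> y = 30
out = ~y  # -> out = -31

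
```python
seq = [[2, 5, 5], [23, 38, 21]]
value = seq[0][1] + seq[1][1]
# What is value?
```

Answer: 43

Derivation:
Trace (tracking value):
seq = [[2, 5, 5], [23, 38, 21]]  # -> seq = [[2, 5, 5], [23, 38, 21]]
value = seq[0][1] + seq[1][1]  # -> value = 43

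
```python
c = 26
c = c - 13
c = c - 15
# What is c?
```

Answer: -2

Derivation:
Trace (tracking c):
c = 26  # -> c = 26
c = c - 13  # -> c = 13
c = c - 15  # -> c = -2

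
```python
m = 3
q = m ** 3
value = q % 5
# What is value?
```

Trace (tracking value):
m = 3  # -> m = 3
q = m ** 3  # -> q = 27
value = q % 5  # -> value = 2

Answer: 2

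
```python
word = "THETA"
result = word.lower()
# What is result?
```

Answer: 'theta'

Derivation:
Trace (tracking result):
word = 'THETA'  # -> word = 'THETA'
result = word.lower()  # -> result = 'theta'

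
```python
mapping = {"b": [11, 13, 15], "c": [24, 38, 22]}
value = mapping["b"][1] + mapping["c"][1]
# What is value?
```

Answer: 51

Derivation:
Trace (tracking value):
mapping = {'b': [11, 13, 15], 'c': [24, 38, 22]}  # -> mapping = {'b': [11, 13, 15], 'c': [24, 38, 22]}
value = mapping['b'][1] + mapping['c'][1]  # -> value = 51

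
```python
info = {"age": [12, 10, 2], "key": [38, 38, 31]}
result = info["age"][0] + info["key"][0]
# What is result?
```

Trace (tracking result):
info = {'age': [12, 10, 2], 'key': [38, 38, 31]}  # -> info = {'age': [12, 10, 2], 'key': [38, 38, 31]}
result = info['age'][0] + info['key'][0]  # -> result = 50

Answer: 50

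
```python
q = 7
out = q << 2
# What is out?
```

Answer: 28

Derivation:
Trace (tracking out):
q = 7  # -> q = 7
out = q << 2  # -> out = 28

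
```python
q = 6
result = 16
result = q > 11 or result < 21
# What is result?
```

Trace (tracking result):
q = 6  # -> q = 6
result = 16  # -> result = 16
result = q > 11 or result < 21  # -> result = True

Answer: True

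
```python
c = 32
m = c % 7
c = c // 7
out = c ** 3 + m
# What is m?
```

Trace (tracking m):
c = 32  # -> c = 32
m = c % 7  # -> m = 4
c = c // 7  # -> c = 4
out = c ** 3 + m  # -> out = 68

Answer: 4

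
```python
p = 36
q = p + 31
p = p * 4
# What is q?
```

Answer: 67

Derivation:
Trace (tracking q):
p = 36  # -> p = 36
q = p + 31  # -> q = 67
p = p * 4  # -> p = 144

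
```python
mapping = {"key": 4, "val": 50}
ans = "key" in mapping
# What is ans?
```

Answer: True

Derivation:
Trace (tracking ans):
mapping = {'key': 4, 'val': 50}  # -> mapping = {'key': 4, 'val': 50}
ans = 'key' in mapping  # -> ans = True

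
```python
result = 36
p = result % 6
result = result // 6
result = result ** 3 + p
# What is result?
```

Answer: 216

Derivation:
Trace (tracking result):
result = 36  # -> result = 36
p = result % 6  # -> p = 0
result = result // 6  # -> result = 6
result = result ** 3 + p  # -> result = 216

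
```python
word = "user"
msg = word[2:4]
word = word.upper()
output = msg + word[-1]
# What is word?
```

Answer: 'USER'

Derivation:
Trace (tracking word):
word = 'user'  # -> word = 'user'
msg = word[2:4]  # -> msg = 'er'
word = word.upper()  # -> word = 'USER'
output = msg + word[-1]  # -> output = 'erR'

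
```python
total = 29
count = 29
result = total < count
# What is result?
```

Trace (tracking result):
total = 29  # -> total = 29
count = 29  # -> count = 29
result = total < count  # -> result = False

Answer: False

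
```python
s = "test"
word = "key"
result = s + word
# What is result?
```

Answer: 'testkey'

Derivation:
Trace (tracking result):
s = 'test'  # -> s = 'test'
word = 'key'  # -> word = 'key'
result = s + word  # -> result = 'testkey'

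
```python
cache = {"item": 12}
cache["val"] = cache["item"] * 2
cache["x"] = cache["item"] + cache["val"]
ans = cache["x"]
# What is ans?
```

Answer: 36

Derivation:
Trace (tracking ans):
cache = {'item': 12}  # -> cache = {'item': 12}
cache['val'] = cache['item'] * 2  # -> cache = {'item': 12, 'val': 24}
cache['x'] = cache['item'] + cache['val']  # -> cache = {'item': 12, 'val': 24, 'x': 36}
ans = cache['x']  # -> ans = 36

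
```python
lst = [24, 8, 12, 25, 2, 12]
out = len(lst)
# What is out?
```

Answer: 6

Derivation:
Trace (tracking out):
lst = [24, 8, 12, 25, 2, 12]  # -> lst = [24, 8, 12, 25, 2, 12]
out = len(lst)  # -> out = 6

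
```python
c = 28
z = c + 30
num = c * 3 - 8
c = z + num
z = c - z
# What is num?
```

Answer: 76

Derivation:
Trace (tracking num):
c = 28  # -> c = 28
z = c + 30  # -> z = 58
num = c * 3 - 8  # -> num = 76
c = z + num  # -> c = 134
z = c - z  # -> z = 76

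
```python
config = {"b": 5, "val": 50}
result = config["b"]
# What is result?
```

Trace (tracking result):
config = {'b': 5, 'val': 50}  # -> config = {'b': 5, 'val': 50}
result = config['b']  # -> result = 5

Answer: 5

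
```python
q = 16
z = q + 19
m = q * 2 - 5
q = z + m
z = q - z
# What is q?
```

Answer: 62

Derivation:
Trace (tracking q):
q = 16  # -> q = 16
z = q + 19  # -> z = 35
m = q * 2 - 5  # -> m = 27
q = z + m  # -> q = 62
z = q - z  # -> z = 27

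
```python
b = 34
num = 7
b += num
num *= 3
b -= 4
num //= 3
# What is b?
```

Trace (tracking b):
b = 34  # -> b = 34
num = 7  # -> num = 7
b += num  # -> b = 41
num *= 3  # -> num = 21
b -= 4  # -> b = 37
num //= 3  # -> num = 7

Answer: 37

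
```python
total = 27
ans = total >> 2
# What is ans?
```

Answer: 6

Derivation:
Trace (tracking ans):
total = 27  # -> total = 27
ans = total >> 2  # -> ans = 6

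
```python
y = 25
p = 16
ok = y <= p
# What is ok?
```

Answer: False

Derivation:
Trace (tracking ok):
y = 25  # -> y = 25
p = 16  # -> p = 16
ok = y <= p  # -> ok = False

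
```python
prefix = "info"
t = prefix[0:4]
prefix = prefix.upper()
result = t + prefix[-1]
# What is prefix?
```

Answer: 'INFO'

Derivation:
Trace (tracking prefix):
prefix = 'info'  # -> prefix = 'info'
t = prefix[0:4]  # -> t = 'info'
prefix = prefix.upper()  # -> prefix = 'INFO'
result = t + prefix[-1]  # -> result = 'infoO'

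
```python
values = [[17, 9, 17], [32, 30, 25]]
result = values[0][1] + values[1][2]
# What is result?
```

Trace (tracking result):
values = [[17, 9, 17], [32, 30, 25]]  # -> values = [[17, 9, 17], [32, 30, 25]]
result = values[0][1] + values[1][2]  # -> result = 34

Answer: 34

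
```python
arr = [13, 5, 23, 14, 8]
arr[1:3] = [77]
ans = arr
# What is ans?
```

Trace (tracking ans):
arr = [13, 5, 23, 14, 8]  # -> arr = [13, 5, 23, 14, 8]
arr[1:3] = [77]  # -> arr = [13, 77, 14, 8]
ans = arr  # -> ans = [13, 77, 14, 8]

Answer: [13, 77, 14, 8]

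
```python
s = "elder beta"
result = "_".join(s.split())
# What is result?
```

Trace (tracking result):
s = 'elder beta'  # -> s = 'elder beta'
result = '_'.join(s.split())  # -> result = 'elder_beta'

Answer: 'elder_beta'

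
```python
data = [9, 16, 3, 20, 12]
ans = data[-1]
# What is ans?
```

Answer: 12

Derivation:
Trace (tracking ans):
data = [9, 16, 3, 20, 12]  # -> data = [9, 16, 3, 20, 12]
ans = data[-1]  # -> ans = 12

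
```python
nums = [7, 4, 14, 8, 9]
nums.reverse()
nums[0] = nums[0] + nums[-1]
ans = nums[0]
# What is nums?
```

Trace (tracking nums):
nums = [7, 4, 14, 8, 9]  # -> nums = [7, 4, 14, 8, 9]
nums.reverse()  # -> nums = [9, 8, 14, 4, 7]
nums[0] = nums[0] + nums[-1]  # -> nums = [16, 8, 14, 4, 7]
ans = nums[0]  # -> ans = 16

Answer: [16, 8, 14, 4, 7]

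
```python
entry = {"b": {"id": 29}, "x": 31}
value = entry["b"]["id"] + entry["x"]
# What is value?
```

Trace (tracking value):
entry = {'b': {'id': 29}, 'x': 31}  # -> entry = {'b': {'id': 29}, 'x': 31}
value = entry['b']['id'] + entry['x']  # -> value = 60

Answer: 60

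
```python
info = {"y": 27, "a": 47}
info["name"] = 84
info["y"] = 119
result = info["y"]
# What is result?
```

Answer: 119

Derivation:
Trace (tracking result):
info = {'y': 27, 'a': 47}  # -> info = {'y': 27, 'a': 47}
info['name'] = 84  # -> info = {'y': 27, 'a': 47, 'name': 84}
info['y'] = 119  # -> info = {'y': 119, 'a': 47, 'name': 84}
result = info['y']  # -> result = 119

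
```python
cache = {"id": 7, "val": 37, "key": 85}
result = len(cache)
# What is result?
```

Answer: 3

Derivation:
Trace (tracking result):
cache = {'id': 7, 'val': 37, 'key': 85}  # -> cache = {'id': 7, 'val': 37, 'key': 85}
result = len(cache)  # -> result = 3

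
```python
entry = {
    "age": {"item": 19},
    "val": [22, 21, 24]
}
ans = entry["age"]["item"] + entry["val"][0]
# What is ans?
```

Answer: 41

Derivation:
Trace (tracking ans):
entry = {'age': {'item': 19}, 'val': [22, 21, 24]}  # -> entry = {'age': {'item': 19}, 'val': [22, 21, 24]}
ans = entry['age']['item'] + entry['val'][0]  # -> ans = 41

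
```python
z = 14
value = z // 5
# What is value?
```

Trace (tracking value):
z = 14  # -> z = 14
value = z // 5  # -> value = 2

Answer: 2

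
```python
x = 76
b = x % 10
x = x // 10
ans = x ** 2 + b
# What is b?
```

Answer: 6

Derivation:
Trace (tracking b):
x = 76  # -> x = 76
b = x % 10  # -> b = 6
x = x // 10  # -> x = 7
ans = x ** 2 + b  # -> ans = 55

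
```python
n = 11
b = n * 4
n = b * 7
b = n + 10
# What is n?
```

Trace (tracking n):
n = 11  # -> n = 11
b = n * 4  # -> b = 44
n = b * 7  # -> n = 308
b = n + 10  # -> b = 318

Answer: 308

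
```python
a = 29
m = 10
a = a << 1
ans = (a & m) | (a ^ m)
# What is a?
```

Answer: 58

Derivation:
Trace (tracking a):
a = 29  # -> a = 29
m = 10  # -> m = 10
a = a << 1  # -> a = 58
ans = a & m | a ^ m  # -> ans = 58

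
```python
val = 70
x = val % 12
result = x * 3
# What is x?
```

Answer: 10

Derivation:
Trace (tracking x):
val = 70  # -> val = 70
x = val % 12  # -> x = 10
result = x * 3  # -> result = 30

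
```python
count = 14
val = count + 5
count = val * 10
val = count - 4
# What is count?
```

Trace (tracking count):
count = 14  # -> count = 14
val = count + 5  # -> val = 19
count = val * 10  # -> count = 190
val = count - 4  # -> val = 186

Answer: 190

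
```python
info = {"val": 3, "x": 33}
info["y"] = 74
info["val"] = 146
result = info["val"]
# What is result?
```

Trace (tracking result):
info = {'val': 3, 'x': 33}  # -> info = {'val': 3, 'x': 33}
info['y'] = 74  # -> info = {'val': 3, 'x': 33, 'y': 74}
info['val'] = 146  # -> info = {'val': 146, 'x': 33, 'y': 74}
result = info['val']  # -> result = 146

Answer: 146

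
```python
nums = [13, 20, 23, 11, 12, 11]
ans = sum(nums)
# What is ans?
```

Answer: 90

Derivation:
Trace (tracking ans):
nums = [13, 20, 23, 11, 12, 11]  # -> nums = [13, 20, 23, 11, 12, 11]
ans = sum(nums)  # -> ans = 90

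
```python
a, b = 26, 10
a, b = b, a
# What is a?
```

Trace (tracking a):
a, b = (26, 10)  # -> a = 26, b = 10
a, b = (b, a)  # -> a = 10, b = 26

Answer: 10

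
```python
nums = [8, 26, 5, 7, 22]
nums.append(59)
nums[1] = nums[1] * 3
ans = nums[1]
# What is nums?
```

Answer: [8, 78, 5, 7, 22, 59]

Derivation:
Trace (tracking nums):
nums = [8, 26, 5, 7, 22]  # -> nums = [8, 26, 5, 7, 22]
nums.append(59)  # -> nums = [8, 26, 5, 7, 22, 59]
nums[1] = nums[1] * 3  # -> nums = [8, 78, 5, 7, 22, 59]
ans = nums[1]  # -> ans = 78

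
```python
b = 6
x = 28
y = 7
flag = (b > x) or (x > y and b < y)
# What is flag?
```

Trace (tracking flag):
b = 6  # -> b = 6
x = 28  # -> x = 28
y = 7  # -> y = 7
flag = b > x or (x > y and b < y)  # -> flag = True

Answer: True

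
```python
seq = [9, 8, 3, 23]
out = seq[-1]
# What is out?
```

Trace (tracking out):
seq = [9, 8, 3, 23]  # -> seq = [9, 8, 3, 23]
out = seq[-1]  # -> out = 23

Answer: 23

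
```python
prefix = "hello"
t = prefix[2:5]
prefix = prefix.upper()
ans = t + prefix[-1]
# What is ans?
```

Answer: 'lloO'

Derivation:
Trace (tracking ans):
prefix = 'hello'  # -> prefix = 'hello'
t = prefix[2:5]  # -> t = 'llo'
prefix = prefix.upper()  # -> prefix = 'HELLO'
ans = t + prefix[-1]  # -> ans = 'lloO'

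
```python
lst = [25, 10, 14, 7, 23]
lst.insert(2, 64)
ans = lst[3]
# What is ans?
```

Answer: 14

Derivation:
Trace (tracking ans):
lst = [25, 10, 14, 7, 23]  # -> lst = [25, 10, 14, 7, 23]
lst.insert(2, 64)  # -> lst = [25, 10, 64, 14, 7, 23]
ans = lst[3]  # -> ans = 14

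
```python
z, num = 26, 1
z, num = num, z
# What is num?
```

Answer: 26

Derivation:
Trace (tracking num):
z, num = (26, 1)  # -> z = 26, num = 1
z, num = (num, z)  # -> z = 1, num = 26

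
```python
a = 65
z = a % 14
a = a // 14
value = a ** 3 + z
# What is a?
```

Answer: 4

Derivation:
Trace (tracking a):
a = 65  # -> a = 65
z = a % 14  # -> z = 9
a = a // 14  # -> a = 4
value = a ** 3 + z  # -> value = 73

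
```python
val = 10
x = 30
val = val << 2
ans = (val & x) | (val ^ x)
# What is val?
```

Answer: 40

Derivation:
Trace (tracking val):
val = 10  # -> val = 10
x = 30  # -> x = 30
val = val << 2  # -> val = 40
ans = val & x | val ^ x  # -> ans = 62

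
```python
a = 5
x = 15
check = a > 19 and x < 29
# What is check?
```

Answer: False

Derivation:
Trace (tracking check):
a = 5  # -> a = 5
x = 15  # -> x = 15
check = a > 19 and x < 29  # -> check = False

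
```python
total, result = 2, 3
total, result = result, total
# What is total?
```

Trace (tracking total):
total, result = (2, 3)  # -> total = 2, result = 3
total, result = (result, total)  # -> total = 3, result = 2

Answer: 3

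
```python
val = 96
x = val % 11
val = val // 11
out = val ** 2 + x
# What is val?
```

Answer: 8

Derivation:
Trace (tracking val):
val = 96  # -> val = 96
x = val % 11  # -> x = 8
val = val // 11  # -> val = 8
out = val ** 2 + x  # -> out = 72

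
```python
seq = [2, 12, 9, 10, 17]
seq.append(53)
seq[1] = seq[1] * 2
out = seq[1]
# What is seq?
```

Trace (tracking seq):
seq = [2, 12, 9, 10, 17]  # -> seq = [2, 12, 9, 10, 17]
seq.append(53)  # -> seq = [2, 12, 9, 10, 17, 53]
seq[1] = seq[1] * 2  # -> seq = [2, 24, 9, 10, 17, 53]
out = seq[1]  # -> out = 24

Answer: [2, 24, 9, 10, 17, 53]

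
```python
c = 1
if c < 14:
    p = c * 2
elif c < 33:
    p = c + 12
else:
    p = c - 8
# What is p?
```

Answer: 2

Derivation:
Trace (tracking p):
c = 1  # -> c = 1
if c < 14:  # condition is True
    p = c * 2  # -> p = 2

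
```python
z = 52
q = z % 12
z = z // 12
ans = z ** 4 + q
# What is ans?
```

Trace (tracking ans):
z = 52  # -> z = 52
q = z % 12  # -> q = 4
z = z // 12  # -> z = 4
ans = z ** 4 + q  # -> ans = 260

Answer: 260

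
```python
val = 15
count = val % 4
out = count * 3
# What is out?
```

Answer: 9

Derivation:
Trace (tracking out):
val = 15  # -> val = 15
count = val % 4  # -> count = 3
out = count * 3  # -> out = 9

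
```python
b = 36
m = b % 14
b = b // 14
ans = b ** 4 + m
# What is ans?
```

Answer: 24

Derivation:
Trace (tracking ans):
b = 36  # -> b = 36
m = b % 14  # -> m = 8
b = b // 14  # -> b = 2
ans = b ** 4 + m  # -> ans = 24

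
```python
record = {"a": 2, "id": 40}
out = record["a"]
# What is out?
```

Answer: 2

Derivation:
Trace (tracking out):
record = {'a': 2, 'id': 40}  # -> record = {'a': 2, 'id': 40}
out = record['a']  # -> out = 2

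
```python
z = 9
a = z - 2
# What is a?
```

Trace (tracking a):
z = 9  # -> z = 9
a = z - 2  # -> a = 7

Answer: 7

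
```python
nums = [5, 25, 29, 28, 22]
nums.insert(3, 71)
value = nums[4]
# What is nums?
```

Trace (tracking nums):
nums = [5, 25, 29, 28, 22]  # -> nums = [5, 25, 29, 28, 22]
nums.insert(3, 71)  # -> nums = [5, 25, 29, 71, 28, 22]
value = nums[4]  # -> value = 28

Answer: [5, 25, 29, 71, 28, 22]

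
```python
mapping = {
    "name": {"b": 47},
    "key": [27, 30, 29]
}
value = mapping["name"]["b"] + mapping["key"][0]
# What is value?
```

Trace (tracking value):
mapping = {'name': {'b': 47}, 'key': [27, 30, 29]}  # -> mapping = {'name': {'b': 47}, 'key': [27, 30, 29]}
value = mapping['name']['b'] + mapping['key'][0]  # -> value = 74

Answer: 74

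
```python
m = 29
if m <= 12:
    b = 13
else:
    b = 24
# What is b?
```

Trace (tracking b):
m = 29  # -> m = 29
if m <= 12:  # condition is False
else:
    b = 24  # -> b = 24

Answer: 24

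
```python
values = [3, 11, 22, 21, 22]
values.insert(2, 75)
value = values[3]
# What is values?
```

Trace (tracking values):
values = [3, 11, 22, 21, 22]  # -> values = [3, 11, 22, 21, 22]
values.insert(2, 75)  # -> values = [3, 11, 75, 22, 21, 22]
value = values[3]  # -> value = 22

Answer: [3, 11, 75, 22, 21, 22]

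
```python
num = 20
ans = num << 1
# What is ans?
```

Trace (tracking ans):
num = 20  # -> num = 20
ans = num << 1  # -> ans = 40

Answer: 40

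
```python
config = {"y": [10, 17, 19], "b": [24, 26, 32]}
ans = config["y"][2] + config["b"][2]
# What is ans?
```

Trace (tracking ans):
config = {'y': [10, 17, 19], 'b': [24, 26, 32]}  # -> config = {'y': [10, 17, 19], 'b': [24, 26, 32]}
ans = config['y'][2] + config['b'][2]  # -> ans = 51

Answer: 51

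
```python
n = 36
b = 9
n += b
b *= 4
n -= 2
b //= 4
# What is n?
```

Answer: 43

Derivation:
Trace (tracking n):
n = 36  # -> n = 36
b = 9  # -> b = 9
n += b  # -> n = 45
b *= 4  # -> b = 36
n -= 2  # -> n = 43
b //= 4  # -> b = 9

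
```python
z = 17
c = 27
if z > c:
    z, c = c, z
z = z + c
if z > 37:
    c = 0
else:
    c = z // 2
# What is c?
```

Trace (tracking c):
z = 17  # -> z = 17
c = 27  # -> c = 27
if z > c:  # condition is False
z = z + c  # -> z = 44
if z > 37:  # condition is True
    c = 0  # -> c = 0

Answer: 0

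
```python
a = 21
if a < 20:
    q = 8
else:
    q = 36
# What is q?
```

Answer: 36

Derivation:
Trace (tracking q):
a = 21  # -> a = 21
if a < 20:  # condition is False
else:
    q = 36  # -> q = 36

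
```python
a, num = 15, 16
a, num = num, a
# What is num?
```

Answer: 15

Derivation:
Trace (tracking num):
a, num = (15, 16)  # -> a = 15, num = 16
a, num = (num, a)  # -> a = 16, num = 15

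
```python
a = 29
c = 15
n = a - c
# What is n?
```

Trace (tracking n):
a = 29  # -> a = 29
c = 15  # -> c = 15
n = a - c  # -> n = 14

Answer: 14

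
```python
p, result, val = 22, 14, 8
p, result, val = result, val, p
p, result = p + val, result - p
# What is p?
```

Trace (tracking p):
p, result, val = (22, 14, 8)  # -> p = 22, result = 14, val = 8
p, result, val = (result, val, p)  # -> p = 14, result = 8, val = 22
p, result = (p + val, result - p)  # -> p = 36, result = -6

Answer: 36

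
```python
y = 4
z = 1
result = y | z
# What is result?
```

Answer: 5

Derivation:
Trace (tracking result):
y = 4  # -> y = 4
z = 1  # -> z = 1
result = y | z  # -> result = 5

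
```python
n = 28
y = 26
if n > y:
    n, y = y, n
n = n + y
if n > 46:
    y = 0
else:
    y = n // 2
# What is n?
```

Trace (tracking n):
n = 28  # -> n = 28
y = 26  # -> y = 26
if n > y:  # condition is True
    n, y = (y, n)  # -> n = 26, y = 28
n = n + y  # -> n = 54
if n > 46:  # condition is True
    y = 0  # -> y = 0

Answer: 54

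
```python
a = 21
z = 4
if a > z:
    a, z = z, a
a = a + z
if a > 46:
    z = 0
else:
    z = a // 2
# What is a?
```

Answer: 25

Derivation:
Trace (tracking a):
a = 21  # -> a = 21
z = 4  # -> z = 4
if a > z:  # condition is True
    a, z = (z, a)  # -> a = 4, z = 21
a = a + z  # -> a = 25
if a > 46:  # condition is False
else:
    z = a // 2  # -> z = 12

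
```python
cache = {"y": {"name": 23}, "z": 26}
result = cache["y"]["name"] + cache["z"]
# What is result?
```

Answer: 49

Derivation:
Trace (tracking result):
cache = {'y': {'name': 23}, 'z': 26}  # -> cache = {'y': {'name': 23}, 'z': 26}
result = cache['y']['name'] + cache['z']  # -> result = 49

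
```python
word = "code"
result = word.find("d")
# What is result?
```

Trace (tracking result):
word = 'code'  # -> word = 'code'
result = word.find('d')  # -> result = 2

Answer: 2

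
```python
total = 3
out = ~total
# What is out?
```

Answer: -4

Derivation:
Trace (tracking out):
total = 3  # -> total = 3
out = ~total  # -> out = -4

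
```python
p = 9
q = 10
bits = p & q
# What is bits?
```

Trace (tracking bits):
p = 9  # -> p = 9
q = 10  # -> q = 10
bits = p & q  # -> bits = 8

Answer: 8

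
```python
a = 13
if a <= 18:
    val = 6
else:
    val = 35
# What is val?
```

Trace (tracking val):
a = 13  # -> a = 13
if a <= 18:  # condition is True
    val = 6  # -> val = 6

Answer: 6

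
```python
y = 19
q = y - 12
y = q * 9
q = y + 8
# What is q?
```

Trace (tracking q):
y = 19  # -> y = 19
q = y - 12  # -> q = 7
y = q * 9  # -> y = 63
q = y + 8  # -> q = 71

Answer: 71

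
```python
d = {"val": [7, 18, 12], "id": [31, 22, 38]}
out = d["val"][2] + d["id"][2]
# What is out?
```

Trace (tracking out):
d = {'val': [7, 18, 12], 'id': [31, 22, 38]}  # -> d = {'val': [7, 18, 12], 'id': [31, 22, 38]}
out = d['val'][2] + d['id'][2]  # -> out = 50

Answer: 50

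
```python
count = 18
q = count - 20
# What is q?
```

Answer: -2

Derivation:
Trace (tracking q):
count = 18  # -> count = 18
q = count - 20  # -> q = -2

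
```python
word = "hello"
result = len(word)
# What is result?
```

Trace (tracking result):
word = 'hello'  # -> word = 'hello'
result = len(word)  # -> result = 5

Answer: 5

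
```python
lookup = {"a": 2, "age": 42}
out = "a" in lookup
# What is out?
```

Trace (tracking out):
lookup = {'a': 2, 'age': 42}  # -> lookup = {'a': 2, 'age': 42}
out = 'a' in lookup  # -> out = True

Answer: True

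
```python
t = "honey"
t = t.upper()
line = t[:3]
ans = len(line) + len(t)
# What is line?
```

Answer: 'HON'

Derivation:
Trace (tracking line):
t = 'honey'  # -> t = 'honey'
t = t.upper()  # -> t = 'HONEY'
line = t[:3]  # -> line = 'HON'
ans = len(line) + len(t)  # -> ans = 8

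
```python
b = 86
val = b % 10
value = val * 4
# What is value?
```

Answer: 24

Derivation:
Trace (tracking value):
b = 86  # -> b = 86
val = b % 10  # -> val = 6
value = val * 4  # -> value = 24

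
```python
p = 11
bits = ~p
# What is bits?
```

Trace (tracking bits):
p = 11  # -> p = 11
bits = ~p  # -> bits = -12

Answer: -12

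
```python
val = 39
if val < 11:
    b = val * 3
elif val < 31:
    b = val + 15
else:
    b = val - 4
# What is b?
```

Trace (tracking b):
val = 39  # -> val = 39
if val < 11:  # condition is False
elif val < 31:  # condition is False
else:
    b = val - 4  # -> b = 35

Answer: 35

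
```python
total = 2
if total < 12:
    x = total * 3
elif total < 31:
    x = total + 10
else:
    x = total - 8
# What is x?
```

Answer: 6

Derivation:
Trace (tracking x):
total = 2  # -> total = 2
if total < 12:  # condition is True
    x = total * 3  # -> x = 6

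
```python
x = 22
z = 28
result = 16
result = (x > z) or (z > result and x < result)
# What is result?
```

Answer: False

Derivation:
Trace (tracking result):
x = 22  # -> x = 22
z = 28  # -> z = 28
result = 16  # -> result = 16
result = x > z or (z > result and x < result)  # -> result = False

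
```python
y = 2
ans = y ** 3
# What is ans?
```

Trace (tracking ans):
y = 2  # -> y = 2
ans = y ** 3  # -> ans = 8

Answer: 8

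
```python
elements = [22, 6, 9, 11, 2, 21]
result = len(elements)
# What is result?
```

Trace (tracking result):
elements = [22, 6, 9, 11, 2, 21]  # -> elements = [22, 6, 9, 11, 2, 21]
result = len(elements)  # -> result = 6

Answer: 6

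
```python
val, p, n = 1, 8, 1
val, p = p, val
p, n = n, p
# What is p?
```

Trace (tracking p):
val, p, n = (1, 8, 1)  # -> val = 1, p = 8, n = 1
val, p = (p, val)  # -> val = 8, p = 1
p, n = (n, p)  # -> p = 1, n = 1

Answer: 1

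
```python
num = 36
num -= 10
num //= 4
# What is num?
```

Answer: 6

Derivation:
Trace (tracking num):
num = 36  # -> num = 36
num -= 10  # -> num = 26
num //= 4  # -> num = 6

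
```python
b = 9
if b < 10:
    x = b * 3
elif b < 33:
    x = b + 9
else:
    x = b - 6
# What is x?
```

Answer: 27

Derivation:
Trace (tracking x):
b = 9  # -> b = 9
if b < 10:  # condition is True
    x = b * 3  # -> x = 27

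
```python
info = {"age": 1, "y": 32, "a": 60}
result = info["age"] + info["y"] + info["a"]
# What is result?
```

Answer: 93

Derivation:
Trace (tracking result):
info = {'age': 1, 'y': 32, 'a': 60}  # -> info = {'age': 1, 'y': 32, 'a': 60}
result = info['age'] + info['y'] + info['a']  # -> result = 93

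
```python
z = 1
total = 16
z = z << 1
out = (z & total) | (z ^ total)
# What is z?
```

Answer: 2

Derivation:
Trace (tracking z):
z = 1  # -> z = 1
total = 16  # -> total = 16
z = z << 1  # -> z = 2
out = z & total | z ^ total  # -> out = 18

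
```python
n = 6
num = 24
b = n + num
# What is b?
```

Trace (tracking b):
n = 6  # -> n = 6
num = 24  # -> num = 24
b = n + num  # -> b = 30

Answer: 30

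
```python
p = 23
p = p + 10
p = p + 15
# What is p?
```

Trace (tracking p):
p = 23  # -> p = 23
p = p + 10  # -> p = 33
p = p + 15  # -> p = 48

Answer: 48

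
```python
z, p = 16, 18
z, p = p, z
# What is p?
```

Trace (tracking p):
z, p = (16, 18)  # -> z = 16, p = 18
z, p = (p, z)  # -> z = 18, p = 16

Answer: 16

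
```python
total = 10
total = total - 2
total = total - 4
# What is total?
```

Answer: 4

Derivation:
Trace (tracking total):
total = 10  # -> total = 10
total = total - 2  # -> total = 8
total = total - 4  # -> total = 4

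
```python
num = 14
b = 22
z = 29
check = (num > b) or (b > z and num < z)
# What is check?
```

Trace (tracking check):
num = 14  # -> num = 14
b = 22  # -> b = 22
z = 29  # -> z = 29
check = num > b or (b > z and num < z)  # -> check = False

Answer: False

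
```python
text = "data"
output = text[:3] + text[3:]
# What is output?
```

Answer: 'data'

Derivation:
Trace (tracking output):
text = 'data'  # -> text = 'data'
output = text[:3] + text[3:]  # -> output = 'data'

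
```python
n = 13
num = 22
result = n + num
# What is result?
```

Trace (tracking result):
n = 13  # -> n = 13
num = 22  # -> num = 22
result = n + num  # -> result = 35

Answer: 35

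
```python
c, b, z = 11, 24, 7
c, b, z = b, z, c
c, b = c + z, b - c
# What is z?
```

Trace (tracking z):
c, b, z = (11, 24, 7)  # -> c = 11, b = 24, z = 7
c, b, z = (b, z, c)  # -> c = 24, b = 7, z = 11
c, b = (c + z, b - c)  # -> c = 35, b = -17

Answer: 11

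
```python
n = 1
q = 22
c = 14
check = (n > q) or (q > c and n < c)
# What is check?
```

Trace (tracking check):
n = 1  # -> n = 1
q = 22  # -> q = 22
c = 14  # -> c = 14
check = n > q or (q > c and n < c)  # -> check = True

Answer: True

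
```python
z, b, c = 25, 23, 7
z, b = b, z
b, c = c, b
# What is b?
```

Answer: 7

Derivation:
Trace (tracking b):
z, b, c = (25, 23, 7)  # -> z = 25, b = 23, c = 7
z, b = (b, z)  # -> z = 23, b = 25
b, c = (c, b)  # -> b = 7, c = 25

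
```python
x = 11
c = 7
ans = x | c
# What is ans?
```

Answer: 15

Derivation:
Trace (tracking ans):
x = 11  # -> x = 11
c = 7  # -> c = 7
ans = x | c  # -> ans = 15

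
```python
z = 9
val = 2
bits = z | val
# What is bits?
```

Trace (tracking bits):
z = 9  # -> z = 9
val = 2  # -> val = 2
bits = z | val  # -> bits = 11

Answer: 11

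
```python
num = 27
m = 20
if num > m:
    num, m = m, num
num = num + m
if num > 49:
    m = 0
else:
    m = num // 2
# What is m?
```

Trace (tracking m):
num = 27  # -> num = 27
m = 20  # -> m = 20
if num > m:  # condition is True
    num, m = (m, num)  # -> num = 20, m = 27
num = num + m  # -> num = 47
if num > 49:  # condition is False
else:
    m = num // 2  # -> m = 23

Answer: 23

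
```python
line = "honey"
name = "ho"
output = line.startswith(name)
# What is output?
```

Answer: True

Derivation:
Trace (tracking output):
line = 'honey'  # -> line = 'honey'
name = 'ho'  # -> name = 'ho'
output = line.startswith(name)  # -> output = True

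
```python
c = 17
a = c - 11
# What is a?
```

Answer: 6

Derivation:
Trace (tracking a):
c = 17  # -> c = 17
a = c - 11  # -> a = 6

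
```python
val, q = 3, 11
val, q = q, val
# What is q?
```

Trace (tracking q):
val, q = (3, 11)  # -> val = 3, q = 11
val, q = (q, val)  # -> val = 11, q = 3

Answer: 3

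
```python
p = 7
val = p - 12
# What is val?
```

Answer: -5

Derivation:
Trace (tracking val):
p = 7  # -> p = 7
val = p - 12  # -> val = -5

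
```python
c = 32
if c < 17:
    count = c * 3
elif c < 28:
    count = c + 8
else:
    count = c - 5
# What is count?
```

Answer: 27

Derivation:
Trace (tracking count):
c = 32  # -> c = 32
if c < 17:  # condition is False
elif c < 28:  # condition is False
else:
    count = c - 5  # -> count = 27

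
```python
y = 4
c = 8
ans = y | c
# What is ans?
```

Answer: 12

Derivation:
Trace (tracking ans):
y = 4  # -> y = 4
c = 8  # -> c = 8
ans = y | c  # -> ans = 12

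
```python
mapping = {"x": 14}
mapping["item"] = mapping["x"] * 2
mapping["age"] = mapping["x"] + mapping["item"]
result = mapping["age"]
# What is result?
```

Answer: 42

Derivation:
Trace (tracking result):
mapping = {'x': 14}  # -> mapping = {'x': 14}
mapping['item'] = mapping['x'] * 2  # -> mapping = {'x': 14, 'item': 28}
mapping['age'] = mapping['x'] + mapping['item']  # -> mapping = {'x': 14, 'item': 28, 'age': 42}
result = mapping['age']  # -> result = 42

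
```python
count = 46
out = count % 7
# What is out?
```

Trace (tracking out):
count = 46  # -> count = 46
out = count % 7  # -> out = 4

Answer: 4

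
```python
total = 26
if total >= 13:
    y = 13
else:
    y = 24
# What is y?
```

Answer: 13

Derivation:
Trace (tracking y):
total = 26  # -> total = 26
if total >= 13:  # condition is True
    y = 13  # -> y = 13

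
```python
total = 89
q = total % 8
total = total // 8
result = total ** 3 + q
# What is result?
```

Trace (tracking result):
total = 89  # -> total = 89
q = total % 8  # -> q = 1
total = total // 8  # -> total = 11
result = total ** 3 + q  # -> result = 1332

Answer: 1332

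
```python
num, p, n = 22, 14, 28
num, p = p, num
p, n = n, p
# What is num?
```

Trace (tracking num):
num, p, n = (22, 14, 28)  # -> num = 22, p = 14, n = 28
num, p = (p, num)  # -> num = 14, p = 22
p, n = (n, p)  # -> p = 28, n = 22

Answer: 14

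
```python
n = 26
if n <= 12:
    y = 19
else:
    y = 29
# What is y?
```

Answer: 29

Derivation:
Trace (tracking y):
n = 26  # -> n = 26
if n <= 12:  # condition is False
else:
    y = 29  # -> y = 29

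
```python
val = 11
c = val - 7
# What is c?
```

Trace (tracking c):
val = 11  # -> val = 11
c = val - 7  # -> c = 4

Answer: 4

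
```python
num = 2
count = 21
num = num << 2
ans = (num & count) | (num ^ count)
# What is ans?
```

Trace (tracking ans):
num = 2  # -> num = 2
count = 21  # -> count = 21
num = num << 2  # -> num = 8
ans = num & count | num ^ count  # -> ans = 29

Answer: 29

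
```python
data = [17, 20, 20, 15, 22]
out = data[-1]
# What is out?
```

Answer: 22

Derivation:
Trace (tracking out):
data = [17, 20, 20, 15, 22]  # -> data = [17, 20, 20, 15, 22]
out = data[-1]  # -> out = 22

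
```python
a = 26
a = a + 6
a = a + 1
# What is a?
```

Trace (tracking a):
a = 26  # -> a = 26
a = a + 6  # -> a = 32
a = a + 1  # -> a = 33

Answer: 33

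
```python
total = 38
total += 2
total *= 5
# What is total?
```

Answer: 200

Derivation:
Trace (tracking total):
total = 38  # -> total = 38
total += 2  # -> total = 40
total *= 5  # -> total = 200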